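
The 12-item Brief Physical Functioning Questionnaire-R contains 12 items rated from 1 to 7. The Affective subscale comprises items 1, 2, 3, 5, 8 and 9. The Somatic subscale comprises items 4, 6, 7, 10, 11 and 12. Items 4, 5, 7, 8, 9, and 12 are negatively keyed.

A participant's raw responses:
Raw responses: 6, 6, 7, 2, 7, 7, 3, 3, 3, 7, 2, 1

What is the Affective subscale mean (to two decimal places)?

Affective items: 1, 2, 3, 5, 8, 9.
Of these, items 5, 8 and 9 are negatively keyed; reversed = (1+7) − raw = 8 − raw.
  item 1: 6
  item 2: 6
  item 3: 7
  item 5: 8 − 7 = 1
  item 8: 8 − 3 = 5
  item 9: 8 − 3 = 5
Sum = 6 + 6 + 7 + 1 + 5 + 5 = 30
Mean = 30 / 6 = 5.00

5.00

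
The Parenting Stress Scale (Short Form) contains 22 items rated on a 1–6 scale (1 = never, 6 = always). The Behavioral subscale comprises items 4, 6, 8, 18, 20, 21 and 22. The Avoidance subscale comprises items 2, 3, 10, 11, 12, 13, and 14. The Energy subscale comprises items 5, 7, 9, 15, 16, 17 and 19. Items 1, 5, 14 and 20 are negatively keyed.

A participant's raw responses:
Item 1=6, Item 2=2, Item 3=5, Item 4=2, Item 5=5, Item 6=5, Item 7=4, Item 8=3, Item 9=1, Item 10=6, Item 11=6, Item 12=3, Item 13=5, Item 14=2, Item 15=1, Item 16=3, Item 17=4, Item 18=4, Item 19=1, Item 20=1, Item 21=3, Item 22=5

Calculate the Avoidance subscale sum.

32

Avoidance items: 2, 3, 10, 11, 12, 13, 14.
Of these, item 14 is negatively keyed; reversed = (1+6) − raw = 7 − raw.
  item 2: 2
  item 3: 5
  item 10: 6
  item 11: 6
  item 12: 3
  item 13: 5
  item 14: 7 − 2 = 5
Sum = 2 + 5 + 6 + 6 + 3 + 5 + 5 = 32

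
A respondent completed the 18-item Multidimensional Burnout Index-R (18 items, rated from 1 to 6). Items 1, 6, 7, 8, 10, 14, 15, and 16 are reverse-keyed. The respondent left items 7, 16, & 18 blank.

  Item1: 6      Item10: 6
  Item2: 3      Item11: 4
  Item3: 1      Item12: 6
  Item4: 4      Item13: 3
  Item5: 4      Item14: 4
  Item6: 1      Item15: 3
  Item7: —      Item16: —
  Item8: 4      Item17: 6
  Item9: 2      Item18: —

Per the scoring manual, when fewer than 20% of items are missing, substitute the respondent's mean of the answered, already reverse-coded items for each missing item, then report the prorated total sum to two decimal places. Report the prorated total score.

61.20

Reverse-coded (reversed = (1+6) − raw = 7 − raw):
  item 1: 7 − 6 = 1
  item 6: 7 − 1 = 6
  item 8: 7 − 4 = 3
  item 10: 7 − 6 = 1
  item 14: 7 − 4 = 3
  item 15: 7 − 3 = 4
Completed scored items (15 of 18): 1, 3, 1, 4, 4, 6, 3, 2, 1, 4, 6, 3, 3, 4, 6; sum = 51.
Person mean = 51 / 15 ≈ 3.4000
Prorated total = (51 / 15) × 18 = 61.20 (to 2 dp)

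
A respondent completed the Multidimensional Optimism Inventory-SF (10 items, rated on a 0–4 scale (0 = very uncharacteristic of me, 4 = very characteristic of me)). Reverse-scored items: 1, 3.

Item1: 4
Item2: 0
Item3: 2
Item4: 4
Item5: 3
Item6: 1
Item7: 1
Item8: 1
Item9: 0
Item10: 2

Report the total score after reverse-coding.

Reverse-coded items (reversed = (0+4) − raw = 4 − raw):
  item 1: 4 − 4 = 0
  item 3: 4 − 2 = 2
After reverse-coding: 0, 0, 2, 4, 3, 1, 1, 1, 0, 2
Total = 0 + 0 + 2 + 4 + 3 + 1 + 1 + 1 + 0 + 2 = 14

14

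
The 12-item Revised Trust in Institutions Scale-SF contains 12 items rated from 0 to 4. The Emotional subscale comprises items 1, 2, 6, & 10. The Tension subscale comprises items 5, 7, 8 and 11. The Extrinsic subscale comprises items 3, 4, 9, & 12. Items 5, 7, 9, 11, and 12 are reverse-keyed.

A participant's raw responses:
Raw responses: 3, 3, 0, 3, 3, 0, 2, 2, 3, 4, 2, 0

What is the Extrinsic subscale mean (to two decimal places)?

2.00

Extrinsic items: 3, 4, 9, 12.
Of these, items 9 & 12 are reverse-keyed; reversed = (0+4) − raw = 4 − raw.
  item 3: 0
  item 4: 3
  item 9: 4 − 3 = 1
  item 12: 4 − 0 = 4
Sum = 0 + 3 + 1 + 4 = 8
Mean = 8 / 4 = 2.00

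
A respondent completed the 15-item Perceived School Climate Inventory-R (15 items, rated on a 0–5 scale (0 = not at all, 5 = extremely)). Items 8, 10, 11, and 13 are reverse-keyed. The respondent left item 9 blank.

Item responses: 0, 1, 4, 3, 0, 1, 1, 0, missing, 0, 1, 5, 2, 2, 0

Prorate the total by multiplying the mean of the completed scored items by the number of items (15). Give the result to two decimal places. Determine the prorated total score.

36.43

Reverse-coded (reversed = (0+5) − raw = 5 − raw):
  item 8: 5 − 0 = 5
  item 10: 5 − 0 = 5
  item 11: 5 − 1 = 4
  item 13: 5 − 2 = 3
Completed scored items (14 of 15): 0, 1, 4, 3, 0, 1, 1, 5, 5, 4, 5, 3, 2, 0; sum = 34.
Person mean = 34 / 14 ≈ 2.4286
Prorated total = (34 / 14) × 15 = 36.43 (to 2 dp)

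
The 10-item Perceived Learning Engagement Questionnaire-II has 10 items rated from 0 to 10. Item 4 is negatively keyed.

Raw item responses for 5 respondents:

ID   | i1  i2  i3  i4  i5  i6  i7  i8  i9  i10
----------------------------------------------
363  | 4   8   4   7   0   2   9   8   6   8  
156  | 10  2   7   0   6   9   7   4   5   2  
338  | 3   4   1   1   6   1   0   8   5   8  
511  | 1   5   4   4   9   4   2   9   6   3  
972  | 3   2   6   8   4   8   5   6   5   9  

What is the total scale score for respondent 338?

45

Respondent 338 raw: 3, 4, 1, 1, 6, 1, 0, 8, 5, 8.
Reverse-coded (reversed = (0+10) − raw = 10 − raw):
  item 1: 3
  item 2: 4
  item 3: 1
  item 4: 10 − 1 = 9
  item 5: 6
  item 6: 1
  item 7: 0
  item 8: 8
  item 9: 5
  item 10: 8
Sum = 3 + 4 + 1 + 9 + 6 + 1 + 0 + 8 + 5 + 8 = 45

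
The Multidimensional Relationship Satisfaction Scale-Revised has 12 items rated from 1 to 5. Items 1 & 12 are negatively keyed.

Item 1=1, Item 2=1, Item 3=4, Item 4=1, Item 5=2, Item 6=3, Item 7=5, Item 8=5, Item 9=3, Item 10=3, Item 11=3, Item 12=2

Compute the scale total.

Reversing items 1 and 12 with 6 − raw:
Total = (6−1) + 1 + 4 + 1 + 2 + 3 + 5 + 5 + 3 + 3 + 3 + (6−2)
      = 5 + 1 + 4 + 1 + 2 + 3 + 5 + 5 + 3 + 3 + 3 + 4 = 39

39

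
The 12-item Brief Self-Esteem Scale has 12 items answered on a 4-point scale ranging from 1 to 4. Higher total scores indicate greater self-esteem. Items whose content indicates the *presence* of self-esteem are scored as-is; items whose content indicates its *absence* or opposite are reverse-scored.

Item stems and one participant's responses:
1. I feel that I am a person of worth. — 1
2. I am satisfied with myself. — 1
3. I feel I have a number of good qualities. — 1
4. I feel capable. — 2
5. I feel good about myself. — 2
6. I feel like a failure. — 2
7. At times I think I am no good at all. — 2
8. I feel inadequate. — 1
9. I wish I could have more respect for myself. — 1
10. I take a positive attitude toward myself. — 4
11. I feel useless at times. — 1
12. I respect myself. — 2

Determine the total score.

Items 6, 7, 8, 9, 11 describe the absence/opposite of self-esteem → reverse-score.
reversed = (1+4) − raw = 5 − raw.
  item 1: 1
  item 2: 1
  item 3: 1
  item 4: 2
  item 5: 2
  item 6: 5 − 2 = 3
  item 7: 5 − 2 = 3
  item 8: 5 − 1 = 4
  item 9: 5 − 1 = 4
  item 10: 4
  item 11: 5 − 1 = 4
  item 12: 2
Total = 1 + 1 + 1 + 2 + 2 + 3 + 3 + 4 + 4 + 4 + 4 + 2 = 31

31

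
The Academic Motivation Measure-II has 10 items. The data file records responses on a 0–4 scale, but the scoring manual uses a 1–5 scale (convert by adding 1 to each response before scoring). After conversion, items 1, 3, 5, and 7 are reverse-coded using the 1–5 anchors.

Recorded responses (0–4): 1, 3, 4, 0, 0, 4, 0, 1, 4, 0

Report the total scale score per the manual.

33

Convert to 1–5: 2, 4, 5, 1, 1, 5, 1, 2, 5, 1
Reverse-coded (on a 1–5 scale, reversed = 6 − raw):
  item 1: 6 − 2 = 4
  item 3: 6 − 5 = 1
  item 5: 6 − 1 = 5
  item 7: 6 − 1 = 5
Scored: 4, 4, 1, 1, 5, 5, 5, 2, 5, 1
Total = 33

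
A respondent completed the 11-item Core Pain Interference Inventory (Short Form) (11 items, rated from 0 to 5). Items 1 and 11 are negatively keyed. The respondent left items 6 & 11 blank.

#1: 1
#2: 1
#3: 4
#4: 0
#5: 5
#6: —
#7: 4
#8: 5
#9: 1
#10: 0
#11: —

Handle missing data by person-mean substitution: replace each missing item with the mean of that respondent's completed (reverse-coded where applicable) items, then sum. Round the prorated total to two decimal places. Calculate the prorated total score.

29.33

Reverse-coded (reverse-coded value = 5 − response):
  item 1: 5 − 1 = 4
Completed scored items (9 of 11): 4, 1, 4, 0, 5, 4, 5, 1, 0; sum = 24.
Person mean = 24 / 9 ≈ 2.6667
Prorated total = (24 / 9) × 11 = 29.33 (to 2 dp)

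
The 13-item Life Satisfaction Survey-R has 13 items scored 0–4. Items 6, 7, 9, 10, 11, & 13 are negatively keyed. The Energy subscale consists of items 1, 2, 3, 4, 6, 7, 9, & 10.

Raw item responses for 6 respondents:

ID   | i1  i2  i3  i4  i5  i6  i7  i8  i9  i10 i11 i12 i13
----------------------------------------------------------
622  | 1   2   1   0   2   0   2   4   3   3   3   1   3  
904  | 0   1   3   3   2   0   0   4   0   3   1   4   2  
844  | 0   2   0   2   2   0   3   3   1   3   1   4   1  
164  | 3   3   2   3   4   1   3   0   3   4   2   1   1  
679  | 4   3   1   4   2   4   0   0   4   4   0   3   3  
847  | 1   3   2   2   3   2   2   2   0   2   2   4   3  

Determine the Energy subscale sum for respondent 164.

16

Respondent 164 raw: 3, 3, 2, 3, 4, 1, 3, 0, 3, 4, 2, 1, 1.
Energy items: 1, 2, 3, 4, 6, 7, 9, 10.
Reverse-coded (on a 0–4 scale, reversed = 4 − raw):
  item 1: 3
  item 2: 3
  item 3: 2
  item 4: 3
  item 6: 4 − 1 = 3
  item 7: 4 − 3 = 1
  item 9: 4 − 3 = 1
  item 10: 4 − 4 = 0
Sum = 3 + 3 + 2 + 3 + 3 + 1 + 1 + 0 = 16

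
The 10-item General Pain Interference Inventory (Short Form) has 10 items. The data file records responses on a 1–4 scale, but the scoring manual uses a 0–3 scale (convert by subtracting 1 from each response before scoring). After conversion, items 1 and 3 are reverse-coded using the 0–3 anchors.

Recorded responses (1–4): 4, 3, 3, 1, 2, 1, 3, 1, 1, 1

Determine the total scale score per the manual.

Convert to 0–3: 3, 2, 2, 0, 1, 0, 2, 0, 0, 0
Reverse-coded (reversed = (0+3) − raw = 3 − raw):
  item 1: 3 − 3 = 0
  item 3: 3 − 2 = 1
Scored: 0, 2, 1, 0, 1, 0, 2, 0, 0, 0
Total = 6

6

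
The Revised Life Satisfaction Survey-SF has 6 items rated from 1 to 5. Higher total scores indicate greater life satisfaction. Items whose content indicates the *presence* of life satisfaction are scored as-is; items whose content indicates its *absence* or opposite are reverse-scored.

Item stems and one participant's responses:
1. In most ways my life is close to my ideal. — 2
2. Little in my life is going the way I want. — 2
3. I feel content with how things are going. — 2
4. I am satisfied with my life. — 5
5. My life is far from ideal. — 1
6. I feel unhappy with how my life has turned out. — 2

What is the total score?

Items 2, 5, 6 describe the absence/opposite of life satisfaction → reverse-score.
reverse-coded value = 6 − response.
  item 1: 2
  item 2: 6 − 2 = 4
  item 3: 2
  item 4: 5
  item 5: 6 − 1 = 5
  item 6: 6 − 2 = 4
Total = 2 + 4 + 2 + 5 + 5 + 4 = 22

22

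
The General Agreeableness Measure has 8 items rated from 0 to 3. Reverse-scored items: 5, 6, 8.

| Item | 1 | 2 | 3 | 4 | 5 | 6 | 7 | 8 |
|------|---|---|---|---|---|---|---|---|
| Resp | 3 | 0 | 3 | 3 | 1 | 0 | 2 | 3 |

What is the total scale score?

Reverse-coded items (reverse-coded value = 3 − response):
  item 5: 3 − 1 = 2
  item 6: 3 − 0 = 3
  item 8: 3 − 3 = 0
After reverse-coding: 3, 0, 3, 3, 2, 3, 2, 0
Total = 3 + 0 + 3 + 3 + 2 + 3 + 2 + 0 = 16

16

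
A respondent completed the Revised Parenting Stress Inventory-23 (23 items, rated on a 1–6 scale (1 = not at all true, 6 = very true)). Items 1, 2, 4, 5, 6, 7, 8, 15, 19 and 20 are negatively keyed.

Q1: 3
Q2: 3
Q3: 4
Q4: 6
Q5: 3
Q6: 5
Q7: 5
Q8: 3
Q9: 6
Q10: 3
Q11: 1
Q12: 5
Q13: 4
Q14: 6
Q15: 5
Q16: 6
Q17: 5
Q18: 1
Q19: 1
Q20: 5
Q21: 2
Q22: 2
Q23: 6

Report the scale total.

82

Reverse-coded items (reverse-coded value = 7 − response):
  item 1: 7 − 3 = 4
  item 2: 7 − 3 = 4
  item 4: 7 − 6 = 1
  item 5: 7 − 3 = 4
  item 6: 7 − 5 = 2
  item 7: 7 − 5 = 2
  item 8: 7 − 3 = 4
  item 15: 7 − 5 = 2
  item 19: 7 − 1 = 6
  item 20: 7 − 5 = 2
Scored responses: 4, 4, 4, 1, 4, 2, 2, 4, 6, 3, 1, 5, 4, 6, 2, 6, 5, 1, 6, 2, 2, 2, 6
Total = 4 + 4 + 4 + 1 + 4 + 2 + 2 + 4 + 6 + 3 + 1 + 5 + 4 + 6 + 2 + 6 + 5 + 1 + 6 + 2 + 2 + 2 + 6 = 82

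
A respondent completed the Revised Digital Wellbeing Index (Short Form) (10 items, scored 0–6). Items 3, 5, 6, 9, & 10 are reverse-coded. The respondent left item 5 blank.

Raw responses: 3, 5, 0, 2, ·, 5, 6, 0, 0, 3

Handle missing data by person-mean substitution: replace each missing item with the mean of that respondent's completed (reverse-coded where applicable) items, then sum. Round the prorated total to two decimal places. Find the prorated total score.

Reverse-coded (reverse-coded value = 6 − response):
  item 3: 6 − 0 = 6
  item 6: 6 − 5 = 1
  item 9: 6 − 0 = 6
  item 10: 6 − 3 = 3
Completed scored items (9 of 10): 3, 5, 6, 2, 1, 6, 0, 6, 3; sum = 32.
Person mean = 32 / 9 ≈ 3.5556
Prorated total = (32 / 9) × 10 = 35.56 (to 2 dp)

35.56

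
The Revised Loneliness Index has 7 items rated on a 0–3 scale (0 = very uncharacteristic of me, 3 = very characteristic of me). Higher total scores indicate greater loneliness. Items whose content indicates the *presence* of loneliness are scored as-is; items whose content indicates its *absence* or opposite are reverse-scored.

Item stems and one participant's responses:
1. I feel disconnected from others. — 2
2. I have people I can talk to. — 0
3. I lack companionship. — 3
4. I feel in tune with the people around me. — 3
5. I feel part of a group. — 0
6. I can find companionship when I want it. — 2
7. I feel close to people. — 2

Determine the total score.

13

Items 2, 4, 5, 6, 7 describe the absence/opposite of loneliness → reverse-score.
reverse-coded value = 3 − response.
  item 1: 2
  item 2: 3 − 0 = 3
  item 3: 3
  item 4: 3 − 3 = 0
  item 5: 3 − 0 = 3
  item 6: 3 − 2 = 1
  item 7: 3 − 2 = 1
Total = 2 + 3 + 3 + 0 + 3 + 1 + 1 = 13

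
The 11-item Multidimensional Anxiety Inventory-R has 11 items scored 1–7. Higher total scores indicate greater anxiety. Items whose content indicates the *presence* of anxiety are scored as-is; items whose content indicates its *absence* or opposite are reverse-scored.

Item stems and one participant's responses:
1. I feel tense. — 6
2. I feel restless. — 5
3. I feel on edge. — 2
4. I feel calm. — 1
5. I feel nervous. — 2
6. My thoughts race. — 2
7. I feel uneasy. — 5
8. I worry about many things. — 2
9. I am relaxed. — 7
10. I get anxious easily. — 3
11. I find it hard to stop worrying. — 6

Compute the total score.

41

Items 4, 9 describe the absence/opposite of anxiety → reverse-score.
reversed = (1+7) − raw = 8 − raw.
  item 1: 6
  item 2: 5
  item 3: 2
  item 4: 8 − 1 = 7
  item 5: 2
  item 6: 2
  item 7: 5
  item 8: 2
  item 9: 8 − 7 = 1
  item 10: 3
  item 11: 6
Total = 6 + 5 + 2 + 7 + 2 + 2 + 5 + 2 + 1 + 3 + 6 = 41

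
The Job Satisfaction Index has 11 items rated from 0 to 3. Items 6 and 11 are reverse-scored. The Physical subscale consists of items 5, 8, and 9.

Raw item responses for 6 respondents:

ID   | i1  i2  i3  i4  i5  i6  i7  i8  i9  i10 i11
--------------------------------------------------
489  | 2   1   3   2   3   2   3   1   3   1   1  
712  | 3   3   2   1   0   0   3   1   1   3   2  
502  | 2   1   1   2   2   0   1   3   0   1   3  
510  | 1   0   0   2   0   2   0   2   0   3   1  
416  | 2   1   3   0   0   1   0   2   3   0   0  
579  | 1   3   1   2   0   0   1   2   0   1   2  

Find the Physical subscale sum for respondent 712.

2

Respondent 712 raw: 3, 3, 2, 1, 0, 0, 3, 1, 1, 3, 2.
Physical items: 5, 8, 9.
Reverse-coded (on a 0–3 scale, reversed = 3 − raw):
  item 5: 0
  item 8: 1
  item 9: 1
Sum = 0 + 1 + 1 = 2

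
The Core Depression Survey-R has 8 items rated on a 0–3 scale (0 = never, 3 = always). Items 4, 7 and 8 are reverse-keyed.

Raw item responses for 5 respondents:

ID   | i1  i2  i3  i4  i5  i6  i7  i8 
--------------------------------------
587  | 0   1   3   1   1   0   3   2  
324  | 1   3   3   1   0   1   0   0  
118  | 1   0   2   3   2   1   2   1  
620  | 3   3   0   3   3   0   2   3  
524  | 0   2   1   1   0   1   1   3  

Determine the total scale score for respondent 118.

Respondent 118 raw: 1, 0, 2, 3, 2, 1, 2, 1.
Reverse-coded (reversed = (0+3) − raw = 3 − raw):
  item 1: 1
  item 2: 0
  item 3: 2
  item 4: 3 − 3 = 0
  item 5: 2
  item 6: 1
  item 7: 3 − 2 = 1
  item 8: 3 − 1 = 2
Sum = 1 + 0 + 2 + 0 + 2 + 1 + 1 + 2 = 9

9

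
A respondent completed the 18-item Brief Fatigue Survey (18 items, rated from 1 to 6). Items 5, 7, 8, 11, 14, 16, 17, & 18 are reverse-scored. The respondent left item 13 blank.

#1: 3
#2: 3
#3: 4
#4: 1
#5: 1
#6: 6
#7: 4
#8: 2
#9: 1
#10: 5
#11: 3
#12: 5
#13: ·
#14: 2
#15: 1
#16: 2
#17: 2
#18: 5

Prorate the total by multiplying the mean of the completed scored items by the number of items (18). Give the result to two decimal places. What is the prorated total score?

Reverse-coded (on a 1–6 scale, reversed = 7 − raw):
  item 5: 7 − 1 = 6
  item 7: 7 − 4 = 3
  item 8: 7 − 2 = 5
  item 11: 7 − 3 = 4
  item 14: 7 − 2 = 5
  item 16: 7 − 2 = 5
  item 17: 7 − 2 = 5
  item 18: 7 − 5 = 2
Completed scored items (17 of 18): 3, 3, 4, 1, 6, 6, 3, 5, 1, 5, 4, 5, 5, 1, 5, 5, 2; sum = 64.
Person mean = 64 / 17 ≈ 3.7647
Prorated total = (64 / 17) × 18 = 67.76 (to 2 dp)

67.76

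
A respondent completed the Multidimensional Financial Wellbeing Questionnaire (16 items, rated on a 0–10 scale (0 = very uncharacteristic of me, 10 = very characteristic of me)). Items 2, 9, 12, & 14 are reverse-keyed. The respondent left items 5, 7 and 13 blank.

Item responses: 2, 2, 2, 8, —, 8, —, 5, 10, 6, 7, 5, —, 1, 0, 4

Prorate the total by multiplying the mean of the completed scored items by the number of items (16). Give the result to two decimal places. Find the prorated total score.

Reverse-coded (on a 0–10 scale, reversed = 10 − raw):
  item 2: 10 − 2 = 8
  item 9: 10 − 10 = 0
  item 12: 10 − 5 = 5
  item 14: 10 − 1 = 9
Completed scored items (13 of 16): 2, 8, 2, 8, 8, 5, 0, 6, 7, 5, 9, 0, 4; sum = 64.
Person mean = 64 / 13 ≈ 4.9231
Prorated total = (64 / 13) × 16 = 78.77 (to 2 dp)

78.77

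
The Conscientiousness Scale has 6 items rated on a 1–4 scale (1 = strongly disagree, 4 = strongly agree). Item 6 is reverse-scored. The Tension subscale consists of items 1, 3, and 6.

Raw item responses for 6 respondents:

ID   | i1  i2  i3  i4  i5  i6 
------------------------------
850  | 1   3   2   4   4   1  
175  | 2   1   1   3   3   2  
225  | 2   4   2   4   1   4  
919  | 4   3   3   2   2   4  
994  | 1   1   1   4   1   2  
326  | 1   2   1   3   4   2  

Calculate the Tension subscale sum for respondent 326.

5

Respondent 326 raw: 1, 2, 1, 3, 4, 2.
Tension items: 1, 3, 6.
Reverse-coded (reverse-coded value = 5 − response):
  item 1: 1
  item 3: 1
  item 6: 5 − 2 = 3
Sum = 1 + 1 + 3 = 5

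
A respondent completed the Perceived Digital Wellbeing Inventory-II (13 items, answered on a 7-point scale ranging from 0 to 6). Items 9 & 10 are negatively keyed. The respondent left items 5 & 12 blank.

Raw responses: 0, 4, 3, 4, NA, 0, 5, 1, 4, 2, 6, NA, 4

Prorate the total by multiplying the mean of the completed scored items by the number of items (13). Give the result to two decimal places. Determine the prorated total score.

Reverse-coded (reverse-coded value = 6 − response):
  item 9: 6 − 4 = 2
  item 10: 6 − 2 = 4
Completed scored items (11 of 13): 0, 4, 3, 4, 0, 5, 1, 2, 4, 6, 4; sum = 33.
Person mean = 33 / 11 ≈ 3.0000
Prorated total = (33 / 11) × 13 = 39.00 (to 2 dp)

39.00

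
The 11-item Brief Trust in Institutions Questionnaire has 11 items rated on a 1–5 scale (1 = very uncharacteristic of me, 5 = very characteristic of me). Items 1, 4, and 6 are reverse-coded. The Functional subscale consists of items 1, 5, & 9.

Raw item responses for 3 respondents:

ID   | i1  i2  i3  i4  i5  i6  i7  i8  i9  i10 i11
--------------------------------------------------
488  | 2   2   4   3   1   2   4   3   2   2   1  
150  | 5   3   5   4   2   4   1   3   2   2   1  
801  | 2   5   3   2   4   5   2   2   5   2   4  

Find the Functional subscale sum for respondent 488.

7

Respondent 488 raw: 2, 2, 4, 3, 1, 2, 4, 3, 2, 2, 1.
Functional items: 1, 5, 9.
Reverse-coded (reversed = (1+5) − raw = 6 − raw):
  item 1: 6 − 2 = 4
  item 5: 1
  item 9: 2
Sum = 4 + 1 + 2 = 7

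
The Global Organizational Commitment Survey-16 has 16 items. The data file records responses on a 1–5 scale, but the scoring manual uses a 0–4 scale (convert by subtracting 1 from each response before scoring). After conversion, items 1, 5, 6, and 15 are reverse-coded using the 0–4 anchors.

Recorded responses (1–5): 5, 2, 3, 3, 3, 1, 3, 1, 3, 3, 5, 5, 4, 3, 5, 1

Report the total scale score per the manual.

30

Convert to 0–4: 4, 1, 2, 2, 2, 0, 2, 0, 2, 2, 4, 4, 3, 2, 4, 0
Reverse-coded (reverse-coded value = 4 − response):
  item 1: 4 − 4 = 0
  item 5: 4 − 2 = 2
  item 6: 4 − 0 = 4
  item 15: 4 − 4 = 0
Scored: 0, 1, 2, 2, 2, 4, 2, 0, 2, 2, 4, 4, 3, 2, 0, 0
Total = 30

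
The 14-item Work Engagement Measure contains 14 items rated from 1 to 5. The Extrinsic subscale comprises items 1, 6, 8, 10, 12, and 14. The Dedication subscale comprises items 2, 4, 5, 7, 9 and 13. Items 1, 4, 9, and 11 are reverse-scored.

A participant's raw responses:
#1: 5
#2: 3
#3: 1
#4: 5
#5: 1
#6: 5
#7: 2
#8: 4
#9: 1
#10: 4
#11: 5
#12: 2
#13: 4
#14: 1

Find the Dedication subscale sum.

16

Dedication items: 2, 4, 5, 7, 9, 13.
Of these, items 4 and 9 are reverse-scored; on a 1–5 scale, reversed = 6 − raw.
  item 2: 3
  item 4: 6 − 5 = 1
  item 5: 1
  item 7: 2
  item 9: 6 − 1 = 5
  item 13: 4
Sum = 3 + 1 + 1 + 2 + 5 + 4 = 16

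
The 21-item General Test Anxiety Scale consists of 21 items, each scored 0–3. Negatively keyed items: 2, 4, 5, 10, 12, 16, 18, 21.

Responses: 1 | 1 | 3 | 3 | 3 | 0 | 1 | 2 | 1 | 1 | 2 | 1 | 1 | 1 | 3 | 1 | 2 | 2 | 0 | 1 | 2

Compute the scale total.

Raw sum = 32. Negatively keyed items: 2, 4, 5, 10, 12, 16, 18, 21; their raw sum = 14.
Each reversal replaces raw with 3 − raw, changing the total by 3 − 2·raw per item.
Total = 32 + 8·3 − 2·14 = 32 + 24 − 28 = 28

28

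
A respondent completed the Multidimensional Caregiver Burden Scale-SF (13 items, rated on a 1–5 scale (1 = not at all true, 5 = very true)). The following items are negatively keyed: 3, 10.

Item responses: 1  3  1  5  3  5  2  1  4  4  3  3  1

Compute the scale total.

38

Raw sum = 36. Negatively keyed items: 3, 10; their raw sum = 5.
Each reversal replaces raw with 6 − raw, changing the total by 6 − 2·raw per item.
Total = 36 + 2·6 − 2·5 = 36 + 12 − 10 = 38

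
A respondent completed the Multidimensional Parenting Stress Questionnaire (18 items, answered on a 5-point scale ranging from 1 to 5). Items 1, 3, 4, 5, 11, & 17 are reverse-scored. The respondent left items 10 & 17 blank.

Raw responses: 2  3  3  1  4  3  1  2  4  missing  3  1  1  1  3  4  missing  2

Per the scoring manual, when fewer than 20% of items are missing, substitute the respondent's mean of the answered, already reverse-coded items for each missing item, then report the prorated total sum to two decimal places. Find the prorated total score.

Reverse-coded (reverse-coded value = 6 − response):
  item 1: 6 − 2 = 4
  item 3: 6 − 3 = 3
  item 4: 6 − 1 = 5
  item 5: 6 − 4 = 2
  item 11: 6 − 3 = 3
Completed scored items (16 of 18): 4, 3, 3, 5, 2, 3, 1, 2, 4, 3, 1, 1, 1, 3, 4, 2; sum = 42.
Person mean = 42 / 16 ≈ 2.6250
Prorated total = (42 / 16) × 18 = 47.25 (to 2 dp)

47.25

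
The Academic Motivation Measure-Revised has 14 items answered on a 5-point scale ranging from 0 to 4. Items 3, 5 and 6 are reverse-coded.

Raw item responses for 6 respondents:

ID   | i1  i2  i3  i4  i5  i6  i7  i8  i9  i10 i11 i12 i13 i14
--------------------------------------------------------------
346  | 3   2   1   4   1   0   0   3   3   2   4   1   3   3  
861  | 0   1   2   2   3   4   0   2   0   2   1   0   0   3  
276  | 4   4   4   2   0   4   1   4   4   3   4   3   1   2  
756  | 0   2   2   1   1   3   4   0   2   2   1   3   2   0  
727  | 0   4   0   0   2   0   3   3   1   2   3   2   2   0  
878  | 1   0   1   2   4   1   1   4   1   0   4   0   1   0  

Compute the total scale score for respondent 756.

Respondent 756 raw: 0, 2, 2, 1, 1, 3, 4, 0, 2, 2, 1, 3, 2, 0.
Reverse-coded (reversed = (0+4) − raw = 4 − raw):
  item 1: 0
  item 2: 2
  item 3: 4 − 2 = 2
  item 4: 1
  item 5: 4 − 1 = 3
  item 6: 4 − 3 = 1
  item 7: 4
  item 8: 0
  item 9: 2
  item 10: 2
  item 11: 1
  item 12: 3
  item 13: 2
  item 14: 0
Sum = 0 + 2 + 2 + 1 + 3 + 1 + 4 + 0 + 2 + 2 + 1 + 3 + 2 + 0 = 23

23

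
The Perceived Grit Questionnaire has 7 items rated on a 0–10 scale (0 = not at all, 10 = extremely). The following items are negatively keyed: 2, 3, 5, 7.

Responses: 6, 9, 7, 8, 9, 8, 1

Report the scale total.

Negatively keyed items use 10 − raw:
  item 2: 10 − 9 = 1
  item 3: 10 − 7 = 3
  item 5: 10 − 9 = 1
  item 7: 10 − 1 = 9
Scored responses: 6, 1, 3, 8, 1, 8, 9
Total = 6 + 1 + 3 + 8 + 1 + 8 + 9 = 36

36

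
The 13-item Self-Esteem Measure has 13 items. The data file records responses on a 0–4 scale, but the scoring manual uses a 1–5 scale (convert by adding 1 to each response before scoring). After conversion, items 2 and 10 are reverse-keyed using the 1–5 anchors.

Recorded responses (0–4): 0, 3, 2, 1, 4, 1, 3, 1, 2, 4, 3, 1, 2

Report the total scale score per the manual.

34

Convert to 1–5: 1, 4, 3, 2, 5, 2, 4, 2, 3, 5, 4, 2, 3
Reverse-coded (reversed = (1+5) − raw = 6 − raw):
  item 2: 6 − 4 = 2
  item 10: 6 − 5 = 1
Scored: 1, 2, 3, 2, 5, 2, 4, 2, 3, 1, 4, 2, 3
Total = 34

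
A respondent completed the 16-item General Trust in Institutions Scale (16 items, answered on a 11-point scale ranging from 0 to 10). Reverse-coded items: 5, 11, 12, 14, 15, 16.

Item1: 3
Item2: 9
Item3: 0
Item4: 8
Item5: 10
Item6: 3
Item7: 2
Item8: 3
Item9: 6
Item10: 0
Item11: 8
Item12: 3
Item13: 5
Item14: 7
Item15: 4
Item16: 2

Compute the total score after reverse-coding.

65

Reverse-coded items use 10 − raw:
  item 5: 10 − 10 = 0
  item 11: 10 − 8 = 2
  item 12: 10 − 3 = 7
  item 14: 10 − 7 = 3
  item 15: 10 − 4 = 6
  item 16: 10 − 2 = 8
After reverse-coding: 3, 9, 0, 8, 0, 3, 2, 3, 6, 0, 2, 7, 5, 3, 6, 8
Total = 3 + 9 + 0 + 8 + 0 + 3 + 2 + 3 + 6 + 0 + 2 + 7 + 5 + 3 + 6 + 8 = 65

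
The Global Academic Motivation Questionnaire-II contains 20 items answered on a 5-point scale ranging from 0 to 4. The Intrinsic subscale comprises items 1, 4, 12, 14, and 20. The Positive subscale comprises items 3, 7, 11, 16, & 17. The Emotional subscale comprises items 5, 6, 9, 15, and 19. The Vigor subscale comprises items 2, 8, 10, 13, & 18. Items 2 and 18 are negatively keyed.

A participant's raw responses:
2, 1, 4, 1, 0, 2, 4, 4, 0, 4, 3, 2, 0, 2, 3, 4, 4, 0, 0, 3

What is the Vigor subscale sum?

15

Vigor items: 2, 8, 10, 13, 18.
Of these, items 2 and 18 are negatively keyed; on a 0–4 scale, reversed = 4 − raw.
  item 2: 4 − 1 = 3
  item 8: 4
  item 10: 4
  item 13: 0
  item 18: 4 − 0 = 4
Sum = 3 + 4 + 4 + 0 + 4 = 15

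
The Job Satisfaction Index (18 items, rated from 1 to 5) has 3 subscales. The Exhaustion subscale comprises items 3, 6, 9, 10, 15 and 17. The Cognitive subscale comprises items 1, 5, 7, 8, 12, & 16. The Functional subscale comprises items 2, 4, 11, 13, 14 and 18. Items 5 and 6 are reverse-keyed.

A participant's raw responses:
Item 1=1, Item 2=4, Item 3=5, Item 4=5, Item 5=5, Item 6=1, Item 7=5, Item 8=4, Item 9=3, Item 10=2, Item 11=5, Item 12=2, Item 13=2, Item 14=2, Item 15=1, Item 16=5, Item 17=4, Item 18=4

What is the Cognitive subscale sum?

Cognitive items: 1, 5, 7, 8, 12, 16.
Of these, item 5 is reverse-keyed; reversed = (1+5) − raw = 6 − raw.
  item 1: 1
  item 5: 6 − 5 = 1
  item 7: 5
  item 8: 4
  item 12: 2
  item 16: 5
Sum = 1 + 1 + 5 + 4 + 2 + 5 = 18

18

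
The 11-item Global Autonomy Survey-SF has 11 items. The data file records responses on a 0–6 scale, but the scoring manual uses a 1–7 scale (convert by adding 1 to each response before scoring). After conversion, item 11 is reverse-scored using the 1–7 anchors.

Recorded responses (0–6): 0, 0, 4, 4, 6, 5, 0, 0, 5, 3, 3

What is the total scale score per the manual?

41

Convert to 1–7: 1, 1, 5, 5, 7, 6, 1, 1, 6, 4, 4
Reverse-coded (reverse-coded value = 8 − response):
  item 11: 8 − 4 = 4
Scored: 1, 1, 5, 5, 7, 6, 1, 1, 6, 4, 4
Total = 41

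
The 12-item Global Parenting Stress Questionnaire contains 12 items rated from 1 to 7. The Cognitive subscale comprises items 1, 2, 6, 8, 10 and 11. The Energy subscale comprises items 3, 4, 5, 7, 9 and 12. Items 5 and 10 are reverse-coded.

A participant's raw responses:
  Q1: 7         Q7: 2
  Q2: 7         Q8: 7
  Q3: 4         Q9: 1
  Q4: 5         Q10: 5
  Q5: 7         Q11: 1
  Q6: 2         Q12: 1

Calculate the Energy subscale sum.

14

Energy items: 3, 4, 5, 7, 9, 12.
Of these, item 5 is reverse-coded; reversed = (1+7) − raw = 8 − raw.
  item 3: 4
  item 4: 5
  item 5: 8 − 7 = 1
  item 7: 2
  item 9: 1
  item 12: 1
Sum = 4 + 5 + 1 + 2 + 1 + 1 = 14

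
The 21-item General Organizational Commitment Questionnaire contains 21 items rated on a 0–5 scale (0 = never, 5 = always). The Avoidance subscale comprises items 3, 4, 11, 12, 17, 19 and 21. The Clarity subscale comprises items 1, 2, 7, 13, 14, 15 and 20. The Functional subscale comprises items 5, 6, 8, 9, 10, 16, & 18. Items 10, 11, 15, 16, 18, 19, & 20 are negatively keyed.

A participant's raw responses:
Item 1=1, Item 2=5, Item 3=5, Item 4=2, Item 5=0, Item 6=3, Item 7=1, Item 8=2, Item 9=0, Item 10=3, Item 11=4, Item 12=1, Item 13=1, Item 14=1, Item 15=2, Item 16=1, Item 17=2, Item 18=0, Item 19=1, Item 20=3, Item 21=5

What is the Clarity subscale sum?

Clarity items: 1, 2, 7, 13, 14, 15, 20.
Of these, items 15 and 20 are negatively keyed; on a 0–5 scale, reversed = 5 − raw.
  item 1: 1
  item 2: 5
  item 7: 1
  item 13: 1
  item 14: 1
  item 15: 5 − 2 = 3
  item 20: 5 − 3 = 2
Sum = 1 + 5 + 1 + 1 + 1 + 3 + 2 = 14

14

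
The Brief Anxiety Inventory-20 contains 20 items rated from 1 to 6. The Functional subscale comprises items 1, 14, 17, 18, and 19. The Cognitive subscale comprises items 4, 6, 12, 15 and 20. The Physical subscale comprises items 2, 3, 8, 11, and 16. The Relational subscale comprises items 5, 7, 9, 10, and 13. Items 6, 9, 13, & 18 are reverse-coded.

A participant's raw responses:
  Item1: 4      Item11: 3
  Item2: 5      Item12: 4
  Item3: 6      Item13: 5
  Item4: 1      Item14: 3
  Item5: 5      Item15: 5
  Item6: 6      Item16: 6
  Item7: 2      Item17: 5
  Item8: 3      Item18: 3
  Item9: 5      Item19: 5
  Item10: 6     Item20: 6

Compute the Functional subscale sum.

21

Functional items: 1, 14, 17, 18, 19.
Of these, item 18 is reverse-coded; on a 1–6 scale, reversed = 7 − raw.
  item 1: 4
  item 14: 3
  item 17: 5
  item 18: 7 − 3 = 4
  item 19: 5
Sum = 4 + 3 + 5 + 4 + 5 = 21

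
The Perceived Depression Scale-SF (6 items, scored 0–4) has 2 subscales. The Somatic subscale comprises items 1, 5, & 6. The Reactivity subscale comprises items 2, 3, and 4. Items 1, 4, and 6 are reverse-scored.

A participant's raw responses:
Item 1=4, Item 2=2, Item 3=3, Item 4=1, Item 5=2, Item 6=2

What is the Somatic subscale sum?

Somatic items: 1, 5, 6.
Of these, items 1 and 6 are reverse-scored; reverse-coded value = 4 − response.
  item 1: 4 − 4 = 0
  item 5: 2
  item 6: 4 − 2 = 2
Sum = 0 + 2 + 2 = 4

4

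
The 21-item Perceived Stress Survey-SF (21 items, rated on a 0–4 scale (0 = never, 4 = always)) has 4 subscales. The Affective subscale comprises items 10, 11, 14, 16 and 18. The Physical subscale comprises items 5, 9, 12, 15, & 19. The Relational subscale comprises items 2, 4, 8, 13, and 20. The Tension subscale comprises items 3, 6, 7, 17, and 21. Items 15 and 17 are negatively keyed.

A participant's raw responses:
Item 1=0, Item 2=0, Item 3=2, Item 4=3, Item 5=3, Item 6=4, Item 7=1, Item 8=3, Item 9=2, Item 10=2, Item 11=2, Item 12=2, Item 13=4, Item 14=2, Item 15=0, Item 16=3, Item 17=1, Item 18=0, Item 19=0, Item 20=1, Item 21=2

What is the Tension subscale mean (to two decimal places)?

Tension items: 3, 6, 7, 17, 21.
Of these, item 17 is negatively keyed; reverse-coded value = 4 − response.
  item 3: 2
  item 6: 4
  item 7: 1
  item 17: 4 − 1 = 3
  item 21: 2
Sum = 2 + 4 + 1 + 3 + 2 = 12
Mean = 12 / 5 = 2.40

2.40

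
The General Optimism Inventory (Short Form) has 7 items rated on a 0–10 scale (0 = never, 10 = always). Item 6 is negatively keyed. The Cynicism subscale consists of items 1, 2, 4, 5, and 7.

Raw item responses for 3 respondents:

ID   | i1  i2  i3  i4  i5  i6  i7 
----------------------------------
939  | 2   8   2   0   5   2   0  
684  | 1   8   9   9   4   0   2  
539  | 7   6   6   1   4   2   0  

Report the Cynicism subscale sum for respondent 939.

Respondent 939 raw: 2, 8, 2, 0, 5, 2, 0.
Cynicism items: 1, 2, 4, 5, 7.
Reverse-coded (reversed = (0+10) − raw = 10 − raw):
  item 1: 2
  item 2: 8
  item 4: 0
  item 5: 5
  item 7: 0
Sum = 2 + 8 + 0 + 5 + 0 = 15

15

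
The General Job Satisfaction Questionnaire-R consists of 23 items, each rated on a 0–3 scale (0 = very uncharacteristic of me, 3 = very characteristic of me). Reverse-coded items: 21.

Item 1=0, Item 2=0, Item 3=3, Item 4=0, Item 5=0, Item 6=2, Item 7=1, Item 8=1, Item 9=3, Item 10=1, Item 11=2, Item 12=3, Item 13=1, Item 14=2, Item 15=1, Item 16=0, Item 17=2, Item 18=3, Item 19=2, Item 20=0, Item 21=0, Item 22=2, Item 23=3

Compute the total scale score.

Apply reverse scoring (reversed = (0+3) − raw = 3 − raw):
  item 21: 3 − 0 = 3
Scored responses: 0, 0, 3, 0, 0, 2, 1, 1, 3, 1, 2, 3, 1, 2, 1, 0, 2, 3, 2, 0, 3, 2, 3
Total = 0 + 0 + 3 + 0 + 0 + 2 + 1 + 1 + 3 + 1 + 2 + 3 + 1 + 2 + 1 + 0 + 2 + 3 + 2 + 0 + 3 + 2 + 3 = 35

35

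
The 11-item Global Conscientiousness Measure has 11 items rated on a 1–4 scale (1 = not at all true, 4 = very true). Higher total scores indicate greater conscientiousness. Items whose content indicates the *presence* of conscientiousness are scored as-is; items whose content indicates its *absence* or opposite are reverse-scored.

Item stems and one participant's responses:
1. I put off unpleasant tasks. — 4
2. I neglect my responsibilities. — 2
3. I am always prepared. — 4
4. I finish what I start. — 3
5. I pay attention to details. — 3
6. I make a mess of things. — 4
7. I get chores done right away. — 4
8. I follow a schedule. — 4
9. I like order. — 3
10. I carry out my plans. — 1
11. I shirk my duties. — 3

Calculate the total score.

29

Items 1, 2, 6, 11 describe the absence/opposite of conscientiousness → reverse-score.
reversed = (1+4) − raw = 5 − raw.
  item 1: 5 − 4 = 1
  item 2: 5 − 2 = 3
  item 3: 4
  item 4: 3
  item 5: 3
  item 6: 5 − 4 = 1
  item 7: 4
  item 8: 4
  item 9: 3
  item 10: 1
  item 11: 5 − 3 = 2
Total = 1 + 3 + 4 + 3 + 3 + 1 + 4 + 4 + 3 + 1 + 2 = 29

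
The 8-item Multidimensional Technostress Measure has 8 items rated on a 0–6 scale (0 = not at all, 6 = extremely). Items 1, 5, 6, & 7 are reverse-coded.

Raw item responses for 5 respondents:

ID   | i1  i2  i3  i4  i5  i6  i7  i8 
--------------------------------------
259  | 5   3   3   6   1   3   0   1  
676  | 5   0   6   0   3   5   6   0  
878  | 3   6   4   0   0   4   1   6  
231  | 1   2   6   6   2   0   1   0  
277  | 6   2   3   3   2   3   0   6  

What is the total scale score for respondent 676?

Respondent 676 raw: 5, 0, 6, 0, 3, 5, 6, 0.
Reverse-coded (reversed = (0+6) − raw = 6 − raw):
  item 1: 6 − 5 = 1
  item 2: 0
  item 3: 6
  item 4: 0
  item 5: 6 − 3 = 3
  item 6: 6 − 5 = 1
  item 7: 6 − 6 = 0
  item 8: 0
Sum = 1 + 0 + 6 + 0 + 3 + 1 + 0 + 0 = 11

11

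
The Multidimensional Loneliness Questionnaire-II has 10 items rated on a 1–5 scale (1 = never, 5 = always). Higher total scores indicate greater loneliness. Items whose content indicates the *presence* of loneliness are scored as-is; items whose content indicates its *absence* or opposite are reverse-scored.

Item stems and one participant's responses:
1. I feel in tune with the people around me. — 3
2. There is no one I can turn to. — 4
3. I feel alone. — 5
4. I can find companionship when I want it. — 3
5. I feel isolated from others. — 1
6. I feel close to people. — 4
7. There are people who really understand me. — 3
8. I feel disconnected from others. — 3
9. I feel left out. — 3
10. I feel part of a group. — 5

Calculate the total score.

Items 1, 4, 6, 7, 10 describe the absence/opposite of loneliness → reverse-score.
on a 1–5 scale, reversed = 6 − raw.
  item 1: 6 − 3 = 3
  item 2: 4
  item 3: 5
  item 4: 6 − 3 = 3
  item 5: 1
  item 6: 6 − 4 = 2
  item 7: 6 − 3 = 3
  item 8: 3
  item 9: 3
  item 10: 6 − 5 = 1
Total = 3 + 4 + 5 + 3 + 1 + 2 + 3 + 3 + 3 + 1 = 28

28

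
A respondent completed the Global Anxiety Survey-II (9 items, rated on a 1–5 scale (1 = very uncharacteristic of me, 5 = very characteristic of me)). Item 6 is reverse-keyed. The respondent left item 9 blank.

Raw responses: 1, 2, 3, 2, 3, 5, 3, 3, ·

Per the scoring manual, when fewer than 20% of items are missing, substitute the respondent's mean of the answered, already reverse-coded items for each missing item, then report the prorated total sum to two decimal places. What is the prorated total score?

Reverse-coded (on a 1–5 scale, reversed = 6 − raw):
  item 6: 6 − 5 = 1
Completed scored items (8 of 9): 1, 2, 3, 2, 3, 1, 3, 3; sum = 18.
Person mean = 18 / 8 ≈ 2.2500
Prorated total = (18 / 8) × 9 = 20.25 (to 2 dp)

20.25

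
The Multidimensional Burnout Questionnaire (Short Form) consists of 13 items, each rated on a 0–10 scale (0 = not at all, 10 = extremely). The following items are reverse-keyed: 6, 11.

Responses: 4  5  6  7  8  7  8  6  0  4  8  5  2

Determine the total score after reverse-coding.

Reversing items 6 and 11 with 10 − raw:
Total = 4 + 5 + 6 + 7 + 8 + (10−7) + 8 + 6 + 0 + 4 + (10−8) + 5 + 2
      = 4 + 5 + 6 + 7 + 8 + 3 + 8 + 6 + 0 + 4 + 2 + 5 + 2 = 60

60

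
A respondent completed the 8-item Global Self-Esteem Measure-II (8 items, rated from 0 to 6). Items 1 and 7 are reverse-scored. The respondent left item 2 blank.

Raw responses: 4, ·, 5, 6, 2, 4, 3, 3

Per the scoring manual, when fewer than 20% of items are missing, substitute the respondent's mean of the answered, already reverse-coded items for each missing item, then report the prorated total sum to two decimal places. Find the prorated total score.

Reverse-coded (on a 0–6 scale, reversed = 6 − raw):
  item 1: 6 − 4 = 2
  item 7: 6 − 3 = 3
Completed scored items (7 of 8): 2, 5, 6, 2, 4, 3, 3; sum = 25.
Person mean = 25 / 7 ≈ 3.5714
Prorated total = (25 / 7) × 8 = 28.57 (to 2 dp)

28.57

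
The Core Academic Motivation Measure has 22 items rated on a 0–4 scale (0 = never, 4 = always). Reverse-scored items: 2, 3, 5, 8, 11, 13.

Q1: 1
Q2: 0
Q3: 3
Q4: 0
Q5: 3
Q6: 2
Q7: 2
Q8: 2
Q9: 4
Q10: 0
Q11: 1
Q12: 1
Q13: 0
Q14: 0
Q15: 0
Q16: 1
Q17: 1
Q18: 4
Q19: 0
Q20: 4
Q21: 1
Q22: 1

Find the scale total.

Reversing items 2, 3, 5, 8, 11 and 13 with 4 − raw:
Total = 1 + (4−0) + (4−3) + 0 + (4−3) + 2 + 2 + (4−2) + 4 + 0 + (4−1) + 1 + (4−0) + 0 + 0 + 1 + 1 + 4 + 0 + 4 + 1 + 1
      = 1 + 4 + 1 + 0 + 1 + 2 + 2 + 2 + 4 + 0 + 3 + 1 + 4 + 0 + 0 + 1 + 1 + 4 + 0 + 4 + 1 + 1 = 37

37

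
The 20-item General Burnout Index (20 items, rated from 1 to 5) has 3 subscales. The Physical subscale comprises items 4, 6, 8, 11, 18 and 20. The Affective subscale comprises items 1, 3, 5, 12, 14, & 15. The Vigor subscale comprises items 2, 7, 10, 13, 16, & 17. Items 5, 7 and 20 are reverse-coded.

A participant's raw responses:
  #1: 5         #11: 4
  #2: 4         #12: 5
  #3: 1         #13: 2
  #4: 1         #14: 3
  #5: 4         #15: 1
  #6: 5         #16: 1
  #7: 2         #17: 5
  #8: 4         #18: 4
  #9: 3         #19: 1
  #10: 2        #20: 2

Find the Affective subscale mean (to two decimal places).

2.83

Affective items: 1, 3, 5, 12, 14, 15.
Of these, item 5 is reverse-coded; reverse-coded value = 6 − response.
  item 1: 5
  item 3: 1
  item 5: 6 − 4 = 2
  item 12: 5
  item 14: 3
  item 15: 1
Sum = 5 + 1 + 2 + 5 + 3 + 1 = 17
Mean = 17 / 6 = 2.83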